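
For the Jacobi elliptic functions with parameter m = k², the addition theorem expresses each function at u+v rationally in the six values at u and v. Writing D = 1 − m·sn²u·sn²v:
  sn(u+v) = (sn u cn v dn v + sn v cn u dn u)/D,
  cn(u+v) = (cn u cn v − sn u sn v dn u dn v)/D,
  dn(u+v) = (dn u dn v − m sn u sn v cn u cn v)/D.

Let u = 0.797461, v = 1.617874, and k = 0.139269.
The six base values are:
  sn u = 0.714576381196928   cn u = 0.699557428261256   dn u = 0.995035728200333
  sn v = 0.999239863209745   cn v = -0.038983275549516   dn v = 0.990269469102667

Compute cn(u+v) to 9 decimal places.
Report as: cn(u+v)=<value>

m = k² = 0.019395854361
D = 1 − m·sn²u·sn²v = 0.9901111513095279
cn(u+v) = (cn u·cn v − sn u·sn v·dn u·dn v)/D = -0.7308461596903705/0.9901111513095279 = -0.7381455695390849

cn(u+v)=-0.738145570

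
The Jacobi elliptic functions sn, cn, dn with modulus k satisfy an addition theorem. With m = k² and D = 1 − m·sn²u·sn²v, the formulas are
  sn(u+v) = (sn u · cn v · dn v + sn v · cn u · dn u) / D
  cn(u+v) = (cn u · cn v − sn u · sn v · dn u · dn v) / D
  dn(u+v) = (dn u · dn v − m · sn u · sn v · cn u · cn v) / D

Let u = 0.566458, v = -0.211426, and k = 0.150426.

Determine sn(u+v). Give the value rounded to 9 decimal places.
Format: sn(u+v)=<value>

sn u = 0.5361042802336538, cn u = 0.8441517640301156, dn u = 0.9967429666878641
sn v = -0.2098198223286194, cn v = 0.9777400688107175, dn v = 0.9995017847138934
m = k² = 0.022627981476
D = 1 − m·sn²u·sn²v = 0.9997136894220247
sn(u+v) = (sn u·cn v·dn v + sn v·cn u·dn u)/D = 0.3473665978762553/0.9997136894220247 = 0.3474660810907592

sn(u+v)=0.347466081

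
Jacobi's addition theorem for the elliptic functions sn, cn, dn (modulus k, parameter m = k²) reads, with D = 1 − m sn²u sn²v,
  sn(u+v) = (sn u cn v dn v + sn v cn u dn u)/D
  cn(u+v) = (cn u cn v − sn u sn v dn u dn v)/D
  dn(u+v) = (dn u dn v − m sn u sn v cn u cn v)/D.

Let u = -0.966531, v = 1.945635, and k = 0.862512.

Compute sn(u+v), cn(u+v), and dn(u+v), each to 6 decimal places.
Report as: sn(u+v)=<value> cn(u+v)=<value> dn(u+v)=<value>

sn(u+v)=0.773411 cn(u+v)=0.633905 dn(u+v)=0.744989

sn u = -0.7674212252395631, cn u = 0.6411432469049391, dn u = 0.7495833048781852
sn v = 0.9948249130763306, cn v = 0.1016040959935734, dn v = 0.5135687876241554
m = k² = 0.743926950144
D = 1 − m·sn²u·sn²v = 0.5663980658616027
sn(u+v) = (sn u·cn v·dn v + sn v·cn u·dn u)/D = 0.438058606579946/0.5663980658616027 = 0.7734111978535323
cn(u+v) = (cn u·cn v − sn u·sn v·dn u·dn v)/D = 0.359042373840471/0.5663980658616027 = 0.6339046608400702
dn(u+v) = (dn u·dn v − m·sn u·sn v·cn u·cn v)/D = 0.4219604861792661/0.5663980658616027 = 0.744989278057264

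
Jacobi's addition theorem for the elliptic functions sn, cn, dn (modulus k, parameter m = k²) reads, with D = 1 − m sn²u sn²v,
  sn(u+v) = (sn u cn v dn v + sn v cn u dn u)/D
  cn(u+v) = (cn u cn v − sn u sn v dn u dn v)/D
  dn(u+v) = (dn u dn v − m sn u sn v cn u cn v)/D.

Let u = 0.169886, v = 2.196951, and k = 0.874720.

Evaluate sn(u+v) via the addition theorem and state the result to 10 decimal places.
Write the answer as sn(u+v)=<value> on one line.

sn(u+v)=0.9960673013

sn u = 0.1684579085518851, cn u = 0.9857088480105699, dn u = 0.9890838920519125
sn v = 0.9999819374132248, cn v = -0.006010394936559273, dn v = 0.4846571592248133
m = k² = 0.7651350784
D = 1 − m·sn²u·sn²v = 0.9782877298973367
sn(u+v) = (sn u·cn v·dn v + sn v·cn u·dn u)/D = 0.9744404190479231/0.9782877298973367 = 0.9960673013349382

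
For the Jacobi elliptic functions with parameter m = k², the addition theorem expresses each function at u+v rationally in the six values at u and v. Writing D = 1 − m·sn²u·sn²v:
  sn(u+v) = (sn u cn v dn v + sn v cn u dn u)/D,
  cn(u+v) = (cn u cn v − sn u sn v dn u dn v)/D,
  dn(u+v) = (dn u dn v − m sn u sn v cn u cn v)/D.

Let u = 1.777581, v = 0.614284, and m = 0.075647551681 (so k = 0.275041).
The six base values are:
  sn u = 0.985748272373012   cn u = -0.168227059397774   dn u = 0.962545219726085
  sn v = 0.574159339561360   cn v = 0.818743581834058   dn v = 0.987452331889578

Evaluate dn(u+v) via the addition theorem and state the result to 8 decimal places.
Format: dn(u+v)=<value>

m = k² = 0.075647551681
D = 1 − m·sn²u·sn²v = 0.9757678586712279
dn(u+v) = (dn u·dn v − m·sn u·sn v·cn u·cn v)/D = 0.9563646028217108/0.9757678586712279 = 0.9801148852392618

dn(u+v)=0.98011489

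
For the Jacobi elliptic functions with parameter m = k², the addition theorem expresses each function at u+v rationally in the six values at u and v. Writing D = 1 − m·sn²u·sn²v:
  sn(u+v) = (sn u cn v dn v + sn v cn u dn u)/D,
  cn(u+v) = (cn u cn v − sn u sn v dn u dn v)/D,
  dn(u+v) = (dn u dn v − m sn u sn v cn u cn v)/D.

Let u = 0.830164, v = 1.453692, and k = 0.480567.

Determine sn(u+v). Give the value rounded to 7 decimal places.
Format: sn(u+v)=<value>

sn(u+v)=0.8573792

sn u = 0.7250163895609816, cn u = 0.6887316130888424, dn u = 0.9373389111668443
sn v = 0.9810584272618773, cn v = 0.1937120602813666, dn v = 0.8818851449645352
m = k² = 0.230944641489
D = 1 − m·sn²u·sn²v = 0.8831595330777887
sn(u+v) = (sn u·cn v·dn v + sn v·cn u·dn u)/D = 0.7572025820302059/0.8831595330777887 = 0.8573791638656428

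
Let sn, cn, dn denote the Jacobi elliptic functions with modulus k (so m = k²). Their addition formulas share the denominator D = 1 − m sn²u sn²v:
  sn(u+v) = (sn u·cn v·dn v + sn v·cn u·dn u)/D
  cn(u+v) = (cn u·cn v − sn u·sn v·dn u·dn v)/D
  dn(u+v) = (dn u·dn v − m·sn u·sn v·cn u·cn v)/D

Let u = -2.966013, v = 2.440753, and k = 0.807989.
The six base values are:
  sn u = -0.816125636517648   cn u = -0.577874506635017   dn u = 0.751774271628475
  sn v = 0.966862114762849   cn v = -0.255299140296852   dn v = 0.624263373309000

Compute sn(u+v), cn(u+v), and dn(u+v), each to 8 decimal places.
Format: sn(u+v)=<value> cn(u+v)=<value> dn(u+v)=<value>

sn(u+v)=-0.48856435 cn(u+v)=0.87252786 dn(u+v)=0.91878658

m = k² = 0.652846224121
D = 1 − m·sn²u·sn²v = 0.593506108343503
sn(u+v) = (sn u·cn v·dn v + sn v·cn u·dn u)/D = -0.2899659278803604/0.593506108343503 = -0.4885643530943023
cn(u+v) = (cn u·cn v − sn u·sn v·dn u·dn v)/D = 0.5178506167897568/0.593506108343503 = 0.872527863672872
dn(u+v) = (dn u·dn v − m·sn u·sn v·cn u·cn v)/D = 0.5453054500647121/0.593506108343503 = 0.9187865843313378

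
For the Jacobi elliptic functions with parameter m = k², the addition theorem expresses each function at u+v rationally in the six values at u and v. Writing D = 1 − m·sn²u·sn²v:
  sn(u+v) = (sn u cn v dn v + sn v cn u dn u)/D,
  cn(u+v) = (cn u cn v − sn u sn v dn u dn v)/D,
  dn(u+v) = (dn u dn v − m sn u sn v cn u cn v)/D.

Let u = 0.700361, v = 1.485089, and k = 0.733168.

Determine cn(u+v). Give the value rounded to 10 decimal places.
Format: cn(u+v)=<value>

sn u = 0.6230947552929184, cn u = 0.7821463583795926, dn u = 0.8895524078236402
sn v = 0.9617679301898461, cn v = 0.2738657489689781, dn v = 0.709070623157967
m = k² = 0.537535316224
D = 1 − m·sn²u·sn²v = 0.8069562357796926
cn(u+v) = (cn u·cn v − sn u·sn v·dn u·dn v)/D = -0.1637913487350758/0.8069562357796926 = -0.2029742648643371

cn(u+v)=-0.2029742649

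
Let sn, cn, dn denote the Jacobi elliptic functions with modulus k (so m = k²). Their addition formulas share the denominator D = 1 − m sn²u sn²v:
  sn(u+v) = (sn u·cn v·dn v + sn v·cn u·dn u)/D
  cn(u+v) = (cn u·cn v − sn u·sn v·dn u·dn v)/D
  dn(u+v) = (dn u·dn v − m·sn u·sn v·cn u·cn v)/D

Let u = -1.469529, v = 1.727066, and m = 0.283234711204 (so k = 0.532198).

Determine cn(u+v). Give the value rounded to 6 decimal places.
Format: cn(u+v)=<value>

cn(u+v)=0.967222

sn u = -0.9802251266138012, cn u = 0.1978855759143587, dn u = 0.8531450006937555
sn v = 0.9998128147876828, cn v = -0.01934774886984875, dn v = 0.8466825341124268
m = k² = 0.283234711204
D = 1 − m·sn²u·sn²v = 0.7279582651913081
cn(u+v) = (cn u·cn v − sn u·sn v·dn u·dn v)/D = 0.7040975518052497/0.7279582651913081 = 0.9672224157249073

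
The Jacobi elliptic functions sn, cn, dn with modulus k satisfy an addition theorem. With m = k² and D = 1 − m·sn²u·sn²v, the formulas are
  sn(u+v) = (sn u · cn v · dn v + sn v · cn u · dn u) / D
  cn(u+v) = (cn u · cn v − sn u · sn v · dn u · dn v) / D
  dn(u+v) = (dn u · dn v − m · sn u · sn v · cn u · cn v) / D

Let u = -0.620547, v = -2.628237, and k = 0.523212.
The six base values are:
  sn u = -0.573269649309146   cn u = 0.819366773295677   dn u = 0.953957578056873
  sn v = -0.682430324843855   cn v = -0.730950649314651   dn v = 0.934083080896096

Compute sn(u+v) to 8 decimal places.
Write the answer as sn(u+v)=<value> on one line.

m = k² = 0.273750796944
D = 1 − m·sn²u·sn²v = 0.9581023248298378
sn(u+v) = (sn u·cn v·dn v + sn v·cn u·dn u)/D = -0.1420050831952132/0.9581023248298378 = -0.1482149448081486

sn(u+v)=-0.14821494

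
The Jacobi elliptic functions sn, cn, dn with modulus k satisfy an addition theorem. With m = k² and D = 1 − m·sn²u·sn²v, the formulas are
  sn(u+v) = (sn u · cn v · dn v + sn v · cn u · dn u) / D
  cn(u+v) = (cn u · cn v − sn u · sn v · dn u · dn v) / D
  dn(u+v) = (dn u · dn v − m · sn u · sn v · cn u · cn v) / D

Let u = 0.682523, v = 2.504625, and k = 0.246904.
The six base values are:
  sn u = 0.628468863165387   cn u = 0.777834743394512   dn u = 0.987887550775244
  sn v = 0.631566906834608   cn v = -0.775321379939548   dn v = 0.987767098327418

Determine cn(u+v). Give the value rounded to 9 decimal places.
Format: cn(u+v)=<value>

cn(u+v)=-0.999991845

m = k² = 0.060961585216
D = 1 − m·sn²u·sn²v = 0.9903957708262402
cn(u+v) = (cn u·cn v − sn u·sn v·dn u·dn v)/D = -0.9903876943922947/0.9903957708262402 = -0.9999918452459276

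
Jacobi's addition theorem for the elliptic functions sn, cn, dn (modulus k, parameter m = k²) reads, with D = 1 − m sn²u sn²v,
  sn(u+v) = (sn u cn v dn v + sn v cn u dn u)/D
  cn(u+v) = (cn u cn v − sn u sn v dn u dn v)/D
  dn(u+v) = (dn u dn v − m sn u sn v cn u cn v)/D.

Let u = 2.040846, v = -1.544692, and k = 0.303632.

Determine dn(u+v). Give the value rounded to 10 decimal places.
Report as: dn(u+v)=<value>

sn u = 0.9160844984083149, cn u = -0.400985276258351, dn u = 0.960536906464796
sn v = -0.9981228107091234, cn v = 0.06124422211212675, dn v = 0.9529708331552231
m = k² = 0.092192391424
D = 1 − m·sn²u·sn²v = 0.9229213480038227
dn(u+v) = (dn u·dn v − m·sn u·sn v·cn u·cn v)/D = 0.9132934758582063/0.9229213480038227 = 0.9895680469777404

dn(u+v)=0.9895680470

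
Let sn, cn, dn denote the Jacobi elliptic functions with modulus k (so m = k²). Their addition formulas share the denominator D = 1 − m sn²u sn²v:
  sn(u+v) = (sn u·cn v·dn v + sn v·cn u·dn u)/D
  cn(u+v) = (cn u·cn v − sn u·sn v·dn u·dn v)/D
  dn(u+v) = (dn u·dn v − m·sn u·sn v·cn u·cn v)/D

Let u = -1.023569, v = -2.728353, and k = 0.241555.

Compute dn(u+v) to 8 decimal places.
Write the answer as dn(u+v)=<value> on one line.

dn(u+v)=0.99169938

sn u = -0.8495468238198166, cn u = 0.5275132170265134, dn u = 0.9787174867624057
sn v = -0.4437008790027733, cn v = -0.8961749438430904, dn v = 0.9942398306092196
m = k² = 0.058348818025
D = 1 − m·sn²u·sn²v = 0.9917093747989139
dn(u+v) = (dn u·dn v − m·sn u·sn v·cn u·cn v)/D = 0.9834775731211108/0.9917093747989139 = 0.9916993810011403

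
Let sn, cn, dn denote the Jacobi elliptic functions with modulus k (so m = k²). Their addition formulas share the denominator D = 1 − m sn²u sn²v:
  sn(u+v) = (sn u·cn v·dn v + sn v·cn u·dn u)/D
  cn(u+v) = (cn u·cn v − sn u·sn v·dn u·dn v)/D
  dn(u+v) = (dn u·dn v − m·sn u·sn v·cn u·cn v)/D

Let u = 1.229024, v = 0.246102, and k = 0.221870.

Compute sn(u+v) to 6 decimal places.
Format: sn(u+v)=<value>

sn(u+v)=0.993657

sn u = 0.9383352638230967, cn u = 0.3457266733505523, dn u = 0.9780887338963499
sn v = 0.2435081064174552, cn v = 0.9698988617938395, dn v = 0.9985394673009053
m = k² = 0.0492262969
D = 1 − m·sn²u·sn²v = 0.9974299587751727
sn(u+v) = (sn u·cn v·dn v + sn v·cn u·dn u)/D = 0.9911036860960477/0.9974299587751727 = 0.9936574266458834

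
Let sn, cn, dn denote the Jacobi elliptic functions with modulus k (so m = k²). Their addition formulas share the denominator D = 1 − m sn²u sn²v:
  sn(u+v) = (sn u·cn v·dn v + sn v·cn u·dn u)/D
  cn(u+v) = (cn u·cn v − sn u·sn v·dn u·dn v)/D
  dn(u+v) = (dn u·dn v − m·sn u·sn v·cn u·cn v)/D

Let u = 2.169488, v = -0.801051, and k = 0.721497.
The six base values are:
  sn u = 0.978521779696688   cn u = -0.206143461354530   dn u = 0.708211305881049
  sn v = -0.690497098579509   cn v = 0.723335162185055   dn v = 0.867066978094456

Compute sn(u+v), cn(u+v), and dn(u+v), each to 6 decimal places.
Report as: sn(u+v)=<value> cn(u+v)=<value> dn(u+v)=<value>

sn(u+v)=0.937253 cn(u+v)=0.348649 dn(u+v)=0.736695

m = k² = 0.520557921009
D = 1 − m·sn²u·sn²v = 0.762352216322414
sn(u+v) = (sn u·cn v·dn v + sn v·cn u·dn u)/D = 0.7145171549549962/0.762352216322414 = 0.937253332064575
cn(u+v) = (cn u·cn v − sn u·sn v·dn u·dn v)/D = 0.2657934103899393/0.762352216322414 = 0.3486490951283991
dn(u+v) = (dn u·dn v − m·sn u·sn v·cn u·cn v)/D = 0.5616208560974576/0.762352216322414 = 0.7366947246598373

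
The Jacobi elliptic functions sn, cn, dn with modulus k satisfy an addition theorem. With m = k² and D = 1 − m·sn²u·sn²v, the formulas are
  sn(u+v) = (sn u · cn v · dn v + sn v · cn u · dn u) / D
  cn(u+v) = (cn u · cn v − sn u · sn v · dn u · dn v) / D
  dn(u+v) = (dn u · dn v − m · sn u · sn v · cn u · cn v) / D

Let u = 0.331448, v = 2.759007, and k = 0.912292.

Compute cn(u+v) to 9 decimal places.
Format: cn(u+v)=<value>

sn u = 0.3207559354418863, cn u = 0.9471618815592193, dn u = 0.956227868578917
sn v = 0.9844042115096047, cn v = -0.1759214266715498, dn v = 0.4398646334644733
m = k² = 0.832276693264
D = 1 − m·sn²u·sn²v = 0.9170217899708741
cn(u+v) = (cn u·cn v − sn u·sn v·dn u·dn v)/D = -0.2994354056932336/0.9170217899708741 = -0.3265303060058628

cn(u+v)=-0.326530306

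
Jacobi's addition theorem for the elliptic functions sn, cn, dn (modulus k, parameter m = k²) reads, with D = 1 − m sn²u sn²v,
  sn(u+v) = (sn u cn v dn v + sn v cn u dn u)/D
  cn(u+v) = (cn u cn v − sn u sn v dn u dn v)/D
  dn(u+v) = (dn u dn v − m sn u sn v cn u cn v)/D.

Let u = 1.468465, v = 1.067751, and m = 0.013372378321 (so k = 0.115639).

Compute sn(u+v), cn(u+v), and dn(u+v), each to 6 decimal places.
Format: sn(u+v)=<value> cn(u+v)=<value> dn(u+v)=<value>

sn(u+v)=0.577348 cn(u+v)=-0.816498 dn(u+v)=0.997769

sn u = 0.9942912857917967, cn u = 0.1066997610048664, dn u = 0.9933679399161277
sn v = 0.8750764343129306, cn v = 0.483984745741193, dn v = 0.9948668172574152
m = k² = 0.013372378321
D = 1 − m·sn²u·sn²v = 0.9898765650124915
sn(u+v) = (sn u·cn v·dn v + sn v·cn u·dn u)/D = 0.5715028236213437/0.9898765650124915 = 0.5773475641522353
cn(u+v) = (cn u·cn v − sn u·sn v·dn u·dn v)/D = -0.808232724253207/0.9898765650124915 = -0.8164984936712869
dn(u+v) = (dn u·dn v − m·sn u·sn v·cn u·cn v)/D = 0.9876679544419504/0.9898765650124915 = 0.9977688020419867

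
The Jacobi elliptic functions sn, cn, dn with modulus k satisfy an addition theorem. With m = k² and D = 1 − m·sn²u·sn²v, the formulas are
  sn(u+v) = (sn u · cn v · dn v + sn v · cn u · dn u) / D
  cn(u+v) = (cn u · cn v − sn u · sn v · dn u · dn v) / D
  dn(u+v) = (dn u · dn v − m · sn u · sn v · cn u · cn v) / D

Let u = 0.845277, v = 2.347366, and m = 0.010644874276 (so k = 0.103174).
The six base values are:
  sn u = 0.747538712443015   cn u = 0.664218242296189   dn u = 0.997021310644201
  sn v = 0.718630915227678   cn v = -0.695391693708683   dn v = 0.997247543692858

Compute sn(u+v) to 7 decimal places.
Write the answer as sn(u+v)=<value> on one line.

sn(u+v)=-0.0426264

m = k² = 0.010644874276
D = 1 − m·sn²u·sn²v = 0.996928010650043
sn(u+v) = (sn u·cn v·dn v + sn v·cn u·dn u)/D = -0.04249544366550084/0.996928010650043 = -0.04262639148617346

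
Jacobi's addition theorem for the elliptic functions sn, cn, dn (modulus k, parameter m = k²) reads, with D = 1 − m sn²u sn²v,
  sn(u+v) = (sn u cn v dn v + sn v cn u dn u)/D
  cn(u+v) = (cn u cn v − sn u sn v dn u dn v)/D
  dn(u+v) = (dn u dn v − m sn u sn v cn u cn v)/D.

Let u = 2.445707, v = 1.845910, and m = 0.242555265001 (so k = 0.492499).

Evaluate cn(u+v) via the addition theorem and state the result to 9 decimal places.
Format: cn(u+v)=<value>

sn u = 0.7780038890773091, cn u = -0.6282594596029432, dn u = 0.9236794417845913
sn v = 0.9897879381185992, cn v = -0.142547667658689, dn v = 0.8731399765111627
m = k² = 0.242555265001
D = 1 − m·sn²u·sn²v = 0.8561669943148261
cn(u+v) = (cn u·cn v − sn u·sn v·dn u·dn v)/D = -0.531496667732404/0.8561669943148261 = -0.6207862149109713

cn(u+v)=-0.620786215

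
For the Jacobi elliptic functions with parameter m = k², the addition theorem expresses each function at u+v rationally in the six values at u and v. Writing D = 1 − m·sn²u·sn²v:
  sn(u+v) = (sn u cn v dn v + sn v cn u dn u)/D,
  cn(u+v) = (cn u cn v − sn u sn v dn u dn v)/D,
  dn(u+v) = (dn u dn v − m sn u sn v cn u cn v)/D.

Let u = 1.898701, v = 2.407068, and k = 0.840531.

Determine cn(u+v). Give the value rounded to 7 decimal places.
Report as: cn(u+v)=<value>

cn(u+v)=-0.9908494

sn u = 0.9948667556589438, cn u = 0.1011935693838666, dn u = 0.5483996878772145
sn v = 0.9844493615384213, cn v = -0.1756685929999859, dn v = 0.5615243600989913
m = k² = 0.706492361961
D = 1 − m·sn²u·sn²v = 0.3223209314281672
cn(u+v) = (cn u·cn v − sn u·sn v·dn u·dn v)/D = -0.3193715067324867/0.3223209314281672 = -0.9908494161933205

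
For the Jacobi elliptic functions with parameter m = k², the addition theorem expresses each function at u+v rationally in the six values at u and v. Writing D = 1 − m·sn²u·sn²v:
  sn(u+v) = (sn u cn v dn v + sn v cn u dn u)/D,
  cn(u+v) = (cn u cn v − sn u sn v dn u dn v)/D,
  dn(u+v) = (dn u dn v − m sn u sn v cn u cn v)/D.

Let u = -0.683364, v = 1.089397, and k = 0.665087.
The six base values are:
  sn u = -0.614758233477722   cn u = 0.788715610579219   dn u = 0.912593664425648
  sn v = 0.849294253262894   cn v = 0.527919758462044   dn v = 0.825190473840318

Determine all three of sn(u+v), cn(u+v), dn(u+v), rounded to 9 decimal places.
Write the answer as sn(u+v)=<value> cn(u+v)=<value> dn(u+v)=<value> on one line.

sn(u+v)=0.390590708 cn(u+v)=0.920564446 dn(u+v)=0.965668687

m = k² = 0.442340717569
D = 1 − m·sn²u·sn²v = 0.8794181349207865
sn(u+v) = (sn u·cn v·dn v + sn v·cn u·dn u)/D = 0.3434925517717012/0.8794181349207865 = 0.3905907078009499
cn(u+v) = (cn u·cn v − sn u·sn v·dn u·dn v)/D = 0.8095610680516447/0.8794181349207865 = 0.9205644458589268
dn(u+v) = (dn u·dn v − m·sn u·sn v·cn u·cn v)/D = 0.8492265556953451/0.8794181349207865 = 0.9656686870254719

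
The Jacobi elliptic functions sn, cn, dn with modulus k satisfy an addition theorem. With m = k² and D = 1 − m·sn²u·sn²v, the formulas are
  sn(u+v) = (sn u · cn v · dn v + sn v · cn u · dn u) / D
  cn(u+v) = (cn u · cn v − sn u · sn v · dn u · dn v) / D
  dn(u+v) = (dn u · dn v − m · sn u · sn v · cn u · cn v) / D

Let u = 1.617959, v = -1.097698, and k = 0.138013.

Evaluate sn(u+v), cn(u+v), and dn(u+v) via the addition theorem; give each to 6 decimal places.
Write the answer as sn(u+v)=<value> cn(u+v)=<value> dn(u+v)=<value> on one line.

sn(u+v)=0.496739 cn(u+v)=0.867900 dn(u+v)=0.997647

sn u = 0.9992308881126412, cn u = -0.03921265410071425, dn u = 0.990445202934869
sn v = -0.8886545407805514, cn v = 0.4585772641007263, dn v = 0.9924504966650854
m = k² = 0.019047588169
D = 1 − m·sn²u·sn²v = 0.9849811174128961
sn(u+v) = (sn u·cn v·dn v + sn v·cn u·dn u)/D = 0.489278750836757/0.9849811174128961 = 0.4967392188409388
cn(u+v) = (cn u·cn v − sn u·sn v·dn u·dn v)/D = 0.8548649633945586/0.9849811174128961 = 0.867899849328996
dn(u+v) = (dn u·dn v − m·sn u·sn v·cn u·cn v)/D = 0.9826636907548312/0.9849811174128961 = 0.9976472374778597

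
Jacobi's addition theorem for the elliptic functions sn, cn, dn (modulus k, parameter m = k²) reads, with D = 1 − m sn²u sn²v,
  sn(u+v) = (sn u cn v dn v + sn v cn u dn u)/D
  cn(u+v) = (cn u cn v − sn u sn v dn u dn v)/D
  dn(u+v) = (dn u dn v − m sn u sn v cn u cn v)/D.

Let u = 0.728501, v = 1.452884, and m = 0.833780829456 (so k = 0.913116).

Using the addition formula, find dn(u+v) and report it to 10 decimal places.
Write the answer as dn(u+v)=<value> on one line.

sn u = 0.6294388388817783, cn u = 0.777050029346347, dn u = 0.8183285781468938
sn v = 0.9201709724011095, cn v = 0.3915167704586823, dn v = 0.5422412591426154
m = k² = 0.833780829456
D = 1 − m·sn²u·sn²v = 0.7202977000218011
dn(u+v) = (dn u·dn v − m·sn u·sn v·cn u·cn v)/D = 0.2968140887373868/0.7202977000218011 = 0.4120714098190278

dn(u+v)=0.4120714098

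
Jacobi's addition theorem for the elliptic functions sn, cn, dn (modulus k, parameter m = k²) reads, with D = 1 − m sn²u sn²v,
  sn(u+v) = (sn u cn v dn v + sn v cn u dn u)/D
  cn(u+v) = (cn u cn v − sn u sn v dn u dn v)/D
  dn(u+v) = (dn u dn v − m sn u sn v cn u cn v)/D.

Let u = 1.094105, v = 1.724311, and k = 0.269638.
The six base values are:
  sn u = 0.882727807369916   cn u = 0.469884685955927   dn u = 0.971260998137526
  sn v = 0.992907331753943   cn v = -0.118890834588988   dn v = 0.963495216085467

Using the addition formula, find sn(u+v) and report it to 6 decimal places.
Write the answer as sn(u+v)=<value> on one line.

m = k² = 0.072704651044
D = 1 − m·sn²u·sn²v = 0.9441487052926604
sn(u+v) = (sn u·cn v·dn v + sn v·cn u·dn u)/D = 0.352026579710894/0.9441487052926604 = 0.3728507784181893

sn(u+v)=0.372851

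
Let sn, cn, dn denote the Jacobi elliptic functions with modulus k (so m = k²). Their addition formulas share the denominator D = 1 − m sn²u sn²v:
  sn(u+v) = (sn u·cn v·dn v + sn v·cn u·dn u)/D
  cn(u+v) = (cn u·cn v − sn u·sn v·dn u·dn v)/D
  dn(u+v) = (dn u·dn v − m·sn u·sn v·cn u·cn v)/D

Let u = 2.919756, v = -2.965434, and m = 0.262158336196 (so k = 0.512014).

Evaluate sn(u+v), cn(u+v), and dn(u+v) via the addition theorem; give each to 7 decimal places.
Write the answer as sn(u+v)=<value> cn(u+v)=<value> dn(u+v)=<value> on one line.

sn u = 0.4447003658487138, cn u = -0.8956793983418509, dn u = 0.973733014154113
sn v = -0.4043381874303671, cn v = -0.9146095506747813, dn v = 0.978335269130018
m = k² = 0.262158336196
D = 1 − m·sn²u·sn²v = 0.9915240543080931
sn(u+v) = (sn u·cn v·dn v + sn v·cn u·dn u)/D = -0.04527096487635464/0.9915240543080931 = -0.04565795925944096
cn(u+v) = (cn u·cn v − sn u·sn v·dn u·dn v)/D = 0.9904900251949649/0.9915240543080931 = 0.9989571315908722
dn(u+v) = (dn u·dn v − m·sn u·sn v·cn u·cn v)/D = 0.9912530792786864/0.9915240543080931 = 0.9997267085672513

sn(u+v)=-0.0456580 cn(u+v)=0.9989571 dn(u+v)=0.9997267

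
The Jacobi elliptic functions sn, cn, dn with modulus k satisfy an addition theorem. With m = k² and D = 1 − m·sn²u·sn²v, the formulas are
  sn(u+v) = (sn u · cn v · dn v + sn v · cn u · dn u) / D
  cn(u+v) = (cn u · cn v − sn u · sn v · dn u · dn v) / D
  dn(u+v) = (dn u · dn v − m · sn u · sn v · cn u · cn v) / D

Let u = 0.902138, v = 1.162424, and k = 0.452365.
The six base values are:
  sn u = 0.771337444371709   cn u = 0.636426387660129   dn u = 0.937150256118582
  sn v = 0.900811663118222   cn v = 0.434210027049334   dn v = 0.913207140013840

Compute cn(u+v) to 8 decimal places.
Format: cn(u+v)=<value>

m = k² = 0.204634093225
D = 1 − m·sn²u·sn²v = 0.901205032759744
cn(u+v) = (cn u·cn v − sn u·sn v·dn u·dn v)/D = -0.3183011448056497/0.901205032759744 = -0.3531950369062208

cn(u+v)=-0.35319504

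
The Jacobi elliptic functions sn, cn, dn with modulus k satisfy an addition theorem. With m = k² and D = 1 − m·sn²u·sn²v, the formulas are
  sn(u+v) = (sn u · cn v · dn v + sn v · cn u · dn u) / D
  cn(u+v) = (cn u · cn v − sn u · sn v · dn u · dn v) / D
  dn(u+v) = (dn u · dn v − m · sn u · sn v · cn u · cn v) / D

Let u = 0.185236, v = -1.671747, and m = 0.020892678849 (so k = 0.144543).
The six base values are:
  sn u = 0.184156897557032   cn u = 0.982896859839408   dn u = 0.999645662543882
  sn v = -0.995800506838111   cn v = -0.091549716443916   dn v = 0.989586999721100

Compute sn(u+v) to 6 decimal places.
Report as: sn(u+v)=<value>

m = k² = 0.020892678849
D = 1 − m·sn²u·sn²v = 0.9992973892433633
sn(u+v) = (sn u·cn v·dn v + sn v·cn u·dn u)/D = -0.9951063302642907/0.9992973892433633 = -0.9958059942673863

sn(u+v)=-0.995806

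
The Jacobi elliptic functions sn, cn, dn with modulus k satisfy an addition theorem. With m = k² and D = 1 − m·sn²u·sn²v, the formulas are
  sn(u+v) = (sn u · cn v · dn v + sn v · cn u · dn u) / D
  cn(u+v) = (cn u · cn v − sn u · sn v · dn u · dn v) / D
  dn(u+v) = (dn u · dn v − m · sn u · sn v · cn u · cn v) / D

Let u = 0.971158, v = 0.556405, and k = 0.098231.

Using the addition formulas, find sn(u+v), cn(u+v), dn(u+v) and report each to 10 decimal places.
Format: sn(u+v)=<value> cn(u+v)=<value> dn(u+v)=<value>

sn(u+v)=0.9989043329 cn(u+v)=0.0467988644 dn(u+v)=0.9951742581

sn u = 0.8248513899644497, cn u = 0.5653496126059656, dn u = 0.9967119900299236
sn v = 0.5279158014865846, cn v = 0.8492967128988414, dn v = 0.9986544844198705
m = k² = 0.009649329361
D = 1 − m·sn²u·sn²v = 0.99817030848351
sn(u+v) = (sn u·cn v·dn v + sn v·cn u·dn u)/D = 0.9970766461208611/0.99817030848351 = 0.9989043329045617
cn(u+v) = (cn u·cn v − sn u·sn v·dn u·dn v)/D = 0.04671323686537482/0.99817030848351 = 0.04679886435045822
dn(u+v) = (dn u·dn v − m·sn u·sn v·cn u·cn v)/D = 0.9933533961902754/0.99817030848351 = 0.9951742580877277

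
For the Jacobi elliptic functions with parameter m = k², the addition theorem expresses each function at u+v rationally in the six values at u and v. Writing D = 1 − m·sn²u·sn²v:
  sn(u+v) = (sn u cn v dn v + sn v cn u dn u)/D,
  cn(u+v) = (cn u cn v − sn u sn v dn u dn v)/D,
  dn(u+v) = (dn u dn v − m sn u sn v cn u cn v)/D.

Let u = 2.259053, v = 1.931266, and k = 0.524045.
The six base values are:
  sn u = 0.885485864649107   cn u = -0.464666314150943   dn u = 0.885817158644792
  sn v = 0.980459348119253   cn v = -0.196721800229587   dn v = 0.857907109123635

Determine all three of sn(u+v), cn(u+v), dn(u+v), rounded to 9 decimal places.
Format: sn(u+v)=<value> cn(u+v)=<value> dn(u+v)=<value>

m = k² = 0.274623162025
D = 1 − m·sn²u·sn²v = 0.7930051158201561
sn(u+v) = (sn u·cn v·dn v + sn v·cn u·dn u)/D = -0.5530088695226631/0.7930051158201561 = -0.6973585144538699
cn(u+v) = (cn u·cn v − sn u·sn v·dn u·dn v)/D = -0.5683645871676079/0.7930051158201561 = -0.7167224723131623
dn(u+v) = (dn u·dn v − m·sn u·sn v·cn u·cn v)/D = 0.7381545808101297/0.7930051158201561 = 0.9308320540236391

sn(u+v)=-0.697358514 cn(u+v)=-0.716722472 dn(u+v)=0.930832054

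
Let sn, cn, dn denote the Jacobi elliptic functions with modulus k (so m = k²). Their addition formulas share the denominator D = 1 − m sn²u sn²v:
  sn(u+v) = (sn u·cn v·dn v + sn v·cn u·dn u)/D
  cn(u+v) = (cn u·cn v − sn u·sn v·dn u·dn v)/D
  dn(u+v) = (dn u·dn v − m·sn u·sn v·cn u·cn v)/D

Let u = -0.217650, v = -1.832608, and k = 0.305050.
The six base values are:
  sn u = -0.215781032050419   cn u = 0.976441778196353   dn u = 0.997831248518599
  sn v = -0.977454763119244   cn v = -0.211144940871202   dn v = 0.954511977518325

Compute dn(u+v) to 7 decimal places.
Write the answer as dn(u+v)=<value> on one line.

m = k² = 0.0930555025
D = 1 − m·sn²u·sn²v = 0.9958603661927359
dn(u+v) = (dn u·dn v − m·sn u·sn v·cn u·cn v)/D = 0.9564883734085364/0.9958603661927359 = 0.9604643440779532

dn(u+v)=0.9604643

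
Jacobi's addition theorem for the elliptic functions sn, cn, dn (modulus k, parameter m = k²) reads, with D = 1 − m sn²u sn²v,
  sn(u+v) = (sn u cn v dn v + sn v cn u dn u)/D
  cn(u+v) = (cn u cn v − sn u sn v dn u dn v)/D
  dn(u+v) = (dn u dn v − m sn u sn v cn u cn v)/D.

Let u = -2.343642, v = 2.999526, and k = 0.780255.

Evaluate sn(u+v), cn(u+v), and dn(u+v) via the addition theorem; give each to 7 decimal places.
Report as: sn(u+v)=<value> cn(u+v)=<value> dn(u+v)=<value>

sn u = -0.9703694781678747, cn u = -0.2416259005988525, dn u = 0.6532577032841713
sn v = 0.7532982393206826, cn v = -0.6576790726763013, dn v = 0.8090319132161388
m = k² = 0.608797865025
D = 1 − m·sn²u·sn²v = 0.6747020838797379
sn(u+v) = (sn u·cn v·dn v + sn v·cn u·dn u)/D = 0.3974138579968242/0.6747020838797379 = 0.5890212398805353
cn(u+v) = (cn u·cn v − sn u·sn v·dn u·dn v)/D = 0.5452385968213742/0.6747020838797379 = 0.8081175526924266
dn(u+v) = (dn u·dn v − m·sn u·sn v·cn u·cn v)/D = 0.5992251013202497/0.6747020838797379 = 0.8881328746971209

sn(u+v)=0.5890212 cn(u+v)=0.8081176 dn(u+v)=0.8881329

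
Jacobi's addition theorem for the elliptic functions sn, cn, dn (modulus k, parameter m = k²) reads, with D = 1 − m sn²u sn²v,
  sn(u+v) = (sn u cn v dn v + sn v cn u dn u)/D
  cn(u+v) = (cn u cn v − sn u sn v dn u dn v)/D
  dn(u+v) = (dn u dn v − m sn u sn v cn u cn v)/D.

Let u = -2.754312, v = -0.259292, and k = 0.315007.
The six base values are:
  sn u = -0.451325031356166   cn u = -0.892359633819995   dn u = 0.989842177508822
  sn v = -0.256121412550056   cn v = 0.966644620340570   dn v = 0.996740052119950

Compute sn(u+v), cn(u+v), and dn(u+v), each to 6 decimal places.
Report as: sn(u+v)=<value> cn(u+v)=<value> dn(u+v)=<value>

sn(u+v)=-0.208895 cn(u+v)=-0.977938 dn(u+v)=0.997833

m = k² = 0.099229410049
D = 1 − m·sn²u·sn²v = 0.9986740992140098
sn(u+v) = (sn u·cn v·dn v + sn v·cn u·dn u)/D = -0.2086178780388434/0.9986740992140098 = -0.2088948518871498
cn(u+v) = (cn u·cn v − sn u·sn v·dn u·dn v)/D = -0.976641457958592/0.9986740992140098 = -0.9779381068631316
dn(u+v) = (dn u·dn v − m·sn u·sn v·cn u·cn v)/D = 0.9965095843519692/0.9986740992140098 = 0.9978326113957054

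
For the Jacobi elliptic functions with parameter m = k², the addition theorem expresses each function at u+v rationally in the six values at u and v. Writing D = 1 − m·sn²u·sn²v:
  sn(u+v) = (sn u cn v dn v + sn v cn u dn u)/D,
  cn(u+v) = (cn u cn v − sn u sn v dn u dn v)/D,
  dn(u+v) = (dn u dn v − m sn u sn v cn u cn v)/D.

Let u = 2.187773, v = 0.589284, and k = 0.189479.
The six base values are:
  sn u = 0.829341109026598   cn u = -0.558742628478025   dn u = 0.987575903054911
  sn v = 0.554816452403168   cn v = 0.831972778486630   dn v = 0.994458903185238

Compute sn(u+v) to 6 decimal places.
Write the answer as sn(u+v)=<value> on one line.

m = k² = 0.035902291441
D = 1 − m·sn²u·sn²v = 0.9923987114935162
sn(u+v) = (sn u·cn v·dn v + sn v·cn u·dn u)/D = 0.3800177918645057/0.9923987114935162 = 0.3829285421910673

sn(u+v)=0.382929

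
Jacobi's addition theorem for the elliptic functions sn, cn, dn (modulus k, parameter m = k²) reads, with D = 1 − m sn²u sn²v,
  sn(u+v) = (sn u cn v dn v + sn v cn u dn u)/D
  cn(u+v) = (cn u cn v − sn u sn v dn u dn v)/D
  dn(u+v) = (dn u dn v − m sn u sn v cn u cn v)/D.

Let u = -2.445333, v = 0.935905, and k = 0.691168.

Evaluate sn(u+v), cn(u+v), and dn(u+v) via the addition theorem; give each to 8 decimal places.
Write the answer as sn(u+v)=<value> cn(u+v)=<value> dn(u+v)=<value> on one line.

sn u = -0.8990248252393841, cn u = -0.437897663390997, dn u = 0.7835115744115488
sn v = 0.7717394420644581, cn v = 0.6359388599244733, dn v = 0.8458621199566343
m = k² = 0.477713204224
D = 1 − m·sn²u·sn²v = 0.7700401547918543
sn(u+v) = (sn u·cn v·dn v + sn v·cn u·dn u)/D = -0.7483825427201243/0.7700401547918543 = -0.9718746977843198
cn(u+v) = (cn u·cn v − sn u·sn v·dn u·dn v)/D = 0.1813433476685161/0.7700401547918543 = 0.235498560094615
dn(u+v) = (dn u·dn v − m·sn u·sn v·cn u·cn v)/D = 0.5704436290183608/0.7700401547918543 = 0.7407972499467311

sn(u+v)=-0.97187470 cn(u+v)=0.23549856 dn(u+v)=0.74079725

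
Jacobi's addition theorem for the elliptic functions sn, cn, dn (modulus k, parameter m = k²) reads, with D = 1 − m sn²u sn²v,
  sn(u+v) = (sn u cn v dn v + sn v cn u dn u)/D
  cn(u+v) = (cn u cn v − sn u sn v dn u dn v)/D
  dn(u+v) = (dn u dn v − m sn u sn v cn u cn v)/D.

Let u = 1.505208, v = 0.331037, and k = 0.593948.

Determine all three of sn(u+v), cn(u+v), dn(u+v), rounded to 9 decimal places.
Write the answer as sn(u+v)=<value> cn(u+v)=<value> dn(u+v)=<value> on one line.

sn u = 0.9811505421403285, cn u = 0.1932449576515246, dn u = 0.8126497632599434
sn v = 0.3230532928746848, cn v = 0.9463807742990255, dn v = 0.9814190092271791
m = k² = 0.352774226704
D = 1 − m·sn²u·sn²v = 0.9645581413512636
sn(u+v) = (sn u·cn v·dn v + sn v·cn u·dn u)/D = 0.9620212199119131/0.9645581413512636 = 0.9973698615660467
cn(u+v) = (cn u·cn v − sn u·sn v·dn u·dn v)/D = -0.06991123290429616/0.9645581413512636 = -0.07248006098041585
dn(u+v) = (dn u·dn v − m·sn u·sn v·cn u·cn v)/D = 0.7771005171005591/0.9645581413512636 = 0.8056544067026458

sn(u+v)=0.997369862 cn(u+v)=-0.072480061 dn(u+v)=0.805654407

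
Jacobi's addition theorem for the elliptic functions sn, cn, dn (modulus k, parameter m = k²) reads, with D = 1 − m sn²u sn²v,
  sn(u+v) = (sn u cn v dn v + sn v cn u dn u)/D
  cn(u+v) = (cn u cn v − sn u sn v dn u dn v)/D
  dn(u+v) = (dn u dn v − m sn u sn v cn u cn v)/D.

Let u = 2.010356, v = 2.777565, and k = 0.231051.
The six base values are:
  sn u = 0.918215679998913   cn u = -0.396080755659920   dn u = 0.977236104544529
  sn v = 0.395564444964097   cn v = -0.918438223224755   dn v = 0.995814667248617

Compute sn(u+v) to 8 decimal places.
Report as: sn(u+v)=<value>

sn(u+v)=-0.99994603

m = k² = 0.053384564601
D = 1 − m·sn²u·sn²v = 0.9929572931506558
sn(u+v) = (sn u·cn v·dn v + sn v·cn u·dn u)/D = -0.9929037049218039/0.9929572931506558 = -0.9999460316881485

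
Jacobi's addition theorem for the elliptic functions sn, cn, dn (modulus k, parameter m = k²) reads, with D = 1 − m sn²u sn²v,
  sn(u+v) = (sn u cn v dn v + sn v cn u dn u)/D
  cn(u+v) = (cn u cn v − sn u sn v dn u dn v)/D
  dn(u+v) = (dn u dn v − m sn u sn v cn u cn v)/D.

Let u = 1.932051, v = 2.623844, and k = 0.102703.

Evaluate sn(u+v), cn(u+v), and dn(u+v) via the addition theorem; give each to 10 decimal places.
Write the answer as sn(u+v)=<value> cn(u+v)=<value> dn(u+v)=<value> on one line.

sn u = 0.9375501188024848, cn u = -0.3478502188204669, dn u = 0.9953533985807245
sn v = 0.5019399942160922, cn v = -0.8649024466414402, dn v = 0.9986703764870817
m = k² = 0.010547906209
D = 1 − m·sn²u·sn²v = 0.9976640752485936
sn(u+v) = (sn u·cn v·dn v + sn v·cn u·dn u)/D = -0.9835998545083583/0.9976640752485936 = -0.9859028493766994
cn(u+v) = (cn u·cn v − sn u·sn v·dn u·dn v)/D = -0.1669279283186845/0.9976640752485936 = -0.1673187723804629
dn(u+v) = (dn u·dn v − m·sn u·sn v·cn u·cn v)/D = 0.9925365676942895/0.9976640752485936 = 0.9948604869299053

sn(u+v)=-0.9859028494 cn(u+v)=-0.1673187724 dn(u+v)=0.9948604869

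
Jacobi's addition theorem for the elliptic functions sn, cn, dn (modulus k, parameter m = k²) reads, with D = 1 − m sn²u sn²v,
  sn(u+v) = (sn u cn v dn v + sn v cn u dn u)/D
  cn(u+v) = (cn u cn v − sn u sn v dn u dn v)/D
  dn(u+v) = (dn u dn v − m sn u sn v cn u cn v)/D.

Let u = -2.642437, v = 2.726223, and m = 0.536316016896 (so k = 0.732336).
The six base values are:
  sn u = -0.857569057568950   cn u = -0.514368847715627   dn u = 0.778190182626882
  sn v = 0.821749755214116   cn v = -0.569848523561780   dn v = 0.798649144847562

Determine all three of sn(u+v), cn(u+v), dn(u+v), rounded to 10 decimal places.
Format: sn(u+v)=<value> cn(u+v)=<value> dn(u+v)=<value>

sn(u+v)=0.0836356955 cn(u+v)=0.9964963976 dn(u+v)=0.9981224911

m = k² = 0.536316016896
D = 1 − m·sn²u·sn²v = 0.7336589305826676
sn(u+v) = (sn u·cn v·dn v + sn v·cn u·dn u)/D = 0.06136007494383148/0.7336589305826676 = 0.08363569553375391
cn(u+v) = (cn u·cn v − sn u·sn v·dn u·dn v)/D = 0.7310884813937304/0.7336589305826676 = 0.9964963976014089
dn(u+v) = (dn u·dn v − m·sn u·sn v·cn u·cn v)/D = 0.732281479409562/0.7336589305826676 = 0.9981224910981297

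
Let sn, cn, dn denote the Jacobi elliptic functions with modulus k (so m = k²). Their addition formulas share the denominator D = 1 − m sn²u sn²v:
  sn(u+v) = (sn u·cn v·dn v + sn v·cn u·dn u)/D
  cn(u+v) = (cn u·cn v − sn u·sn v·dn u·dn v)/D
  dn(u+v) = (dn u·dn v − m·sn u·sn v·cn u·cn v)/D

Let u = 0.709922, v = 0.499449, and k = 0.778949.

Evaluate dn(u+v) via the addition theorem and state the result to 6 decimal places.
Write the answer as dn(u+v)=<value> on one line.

dn(u+v)=0.727944

sn u = 0.6268632242984674, cn u = 0.7791293204739052, dn u = 0.8726789209883304
sn v = 0.4684503345786903, cn v = 0.8834898324446712, dn v = 0.9310471408171873
m = k² = 0.606761544601
D = 1 − m·sn²u·sn²v = 0.9476772285841378
dn(u+v) = (dn u·dn v − m·sn u·sn v·cn u·cn v)/D = 0.6898557944979263/0.9476772285841378 = 0.7279438332907866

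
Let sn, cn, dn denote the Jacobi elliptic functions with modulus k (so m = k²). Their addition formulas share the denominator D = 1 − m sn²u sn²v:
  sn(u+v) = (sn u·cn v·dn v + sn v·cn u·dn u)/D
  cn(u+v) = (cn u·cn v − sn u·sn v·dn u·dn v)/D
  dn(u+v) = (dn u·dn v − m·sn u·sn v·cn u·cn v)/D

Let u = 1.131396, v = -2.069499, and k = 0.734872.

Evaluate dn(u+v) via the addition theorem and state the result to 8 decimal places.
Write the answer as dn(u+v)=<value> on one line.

sn u = 0.857845563599939, cn u = 0.513907568548959, dn u = 0.7762650394613256
sn v = -0.9925202276707553, cn v = -0.122080291875438, dn v = 0.6841137592882417
m = k² = 0.540036856384
D = 1 − m·sn²u·sn²v = 0.6085102888158127
dn(u+v) = (dn u·dn v − m·sn u·sn v·cn u·cn v)/D = 0.5022064751320034/0.6085102888158127 = 0.8253048212369899

dn(u+v)=0.82530482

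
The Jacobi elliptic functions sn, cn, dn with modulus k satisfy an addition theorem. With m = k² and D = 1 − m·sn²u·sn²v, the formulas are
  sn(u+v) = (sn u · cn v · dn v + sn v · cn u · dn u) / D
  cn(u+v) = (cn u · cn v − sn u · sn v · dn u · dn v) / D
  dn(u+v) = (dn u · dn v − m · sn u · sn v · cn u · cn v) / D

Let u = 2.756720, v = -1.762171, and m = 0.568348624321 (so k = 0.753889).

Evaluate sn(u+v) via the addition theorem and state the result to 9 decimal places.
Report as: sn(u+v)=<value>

sn u = 0.8325666882622315, cn u = -0.5539248230545913, dn u = 0.7784852754385312
sn v = -0.9948230831096674, cn v = 0.1016220119470959, dn v = 0.6614534986341007
m = k² = 0.568348624321
D = 1 − m·sn²u·sn²v = 0.6101077690985746
sn(u+v) = (sn u·cn v·dn v + sn v·cn u·dn u)/D = 0.4849535799324223/0.6101077690985746 = 0.794865439345141

sn(u+v)=0.794865439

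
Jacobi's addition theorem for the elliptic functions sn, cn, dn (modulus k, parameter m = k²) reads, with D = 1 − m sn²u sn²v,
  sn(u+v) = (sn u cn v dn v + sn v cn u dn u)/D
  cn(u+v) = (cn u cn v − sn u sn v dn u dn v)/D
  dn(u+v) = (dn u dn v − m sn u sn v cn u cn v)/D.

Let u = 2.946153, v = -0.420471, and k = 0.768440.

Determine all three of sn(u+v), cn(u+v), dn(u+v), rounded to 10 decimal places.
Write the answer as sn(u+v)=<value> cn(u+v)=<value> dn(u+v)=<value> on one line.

sn(u+v)=0.9258186388 cn(u+v)=-0.3779680516 dn(u+v)=0.7027508175

sn u = 0.7619296481783771, cn u = -0.6476597959011926, dn u = 0.8106744147457561
sn v = -0.4017625718612239, cn v = 0.9157438702232491, dn v = 0.9511495787450057
m = k² = 0.5905000336
D = 1 − m·sn²u·sn²v = 0.9446664385229708
sn(u+v) = (sn u·cn v·dn v + sn v·cn u·dn u)/D = 0.874589796249546/0.9446664385229708 = 0.9258186388171122
cn(u+v) = (cn u·cn v − sn u·sn v·dn u·dn v)/D = -0.357053733166104/0.9446664385229708 = -0.3779680515848259
dn(u+v) = (dn u·dn v − m·sn u·sn v·cn u·cn v)/D = 0.6638651119087981/0.9446664385229708 = 0.7027508174703248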